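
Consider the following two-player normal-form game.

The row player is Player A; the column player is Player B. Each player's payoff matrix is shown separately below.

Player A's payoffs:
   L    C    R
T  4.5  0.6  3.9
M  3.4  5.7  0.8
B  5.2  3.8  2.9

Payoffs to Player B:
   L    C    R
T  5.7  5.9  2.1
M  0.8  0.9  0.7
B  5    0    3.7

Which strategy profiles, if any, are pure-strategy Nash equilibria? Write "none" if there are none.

Pure-strategy Nash equilibria: (M, C) and (B, L)

Player A against L: payoffs 4.5, 3.4, 5.2 → best response B.
Player A against C: payoffs 0.6, 5.7, 3.8 → best response M.
Player A against R: payoffs 3.9, 0.8, 2.9 → best response T.
Player B against T: payoffs 5.7, 5.9, 2.1 → best response C.
Player B against M: payoffs 0.8, 0.9, 0.7 → best response C.
Player B against B: payoffs 5, 0, 3.7 → best response L.
Mutual best responses: (M, C); (B, L).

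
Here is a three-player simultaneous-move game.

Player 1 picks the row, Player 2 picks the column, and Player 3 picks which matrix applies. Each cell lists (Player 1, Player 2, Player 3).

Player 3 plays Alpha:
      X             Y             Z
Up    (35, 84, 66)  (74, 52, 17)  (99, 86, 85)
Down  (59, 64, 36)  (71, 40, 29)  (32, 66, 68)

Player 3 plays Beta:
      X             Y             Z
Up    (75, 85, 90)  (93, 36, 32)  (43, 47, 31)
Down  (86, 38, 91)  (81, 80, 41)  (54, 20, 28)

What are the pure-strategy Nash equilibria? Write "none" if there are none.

For each player, find the best response to each opponent profile; mutual best responses are the pure NE.
Player 1 against (X, Alpha): payoffs 35, 59 → best response Down.
Player 1 against (X, Beta): payoffs 75, 86 → best response Down.
Player 1 against (Y, Alpha): payoffs 74, 71 → best response Up.
Player 1 against (Y, Beta): payoffs 93, 81 → best response Up.
Player 1 against (Z, Alpha): payoffs 99, 32 → best response Up.
Player 1 against (Z, Beta): payoffs 43, 54 → best response Down.
Player 2 against (Up, Alpha): payoffs 84, 52, 86 → best response Z.
Player 2 against (Up, Beta): payoffs 85, 36, 47 → best response X.
Player 2 against (Down, Alpha): payoffs 64, 40, 66 → best response Z.
Player 2 against (Down, Beta): payoffs 38, 80, 20 → best response Y.
Player 3 against (Up, X): payoffs 66, 90 → best response Beta.
Player 3 against (Up, Y): payoffs 17, 32 → best response Beta.
Player 3 against (Up, Z): payoffs 85, 31 → best response Alpha.
Player 3 against (Down, X): payoffs 36, 91 → best response Beta.
Player 3 against (Down, Y): payoffs 29, 41 → best response Beta.
Player 3 against (Down, Z): payoffs 68, 28 → best response Alpha.
Mutual best responses: (Up, Z, Alpha).

Pure NE: (Up, Z, Alpha)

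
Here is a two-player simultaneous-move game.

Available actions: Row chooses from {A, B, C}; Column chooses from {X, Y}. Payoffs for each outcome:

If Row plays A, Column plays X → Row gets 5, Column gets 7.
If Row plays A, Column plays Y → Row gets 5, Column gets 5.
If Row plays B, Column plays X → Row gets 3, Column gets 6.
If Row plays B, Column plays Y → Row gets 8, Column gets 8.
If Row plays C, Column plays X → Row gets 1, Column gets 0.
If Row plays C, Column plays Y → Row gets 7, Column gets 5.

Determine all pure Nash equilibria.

(A, X): Row gets 5, best alternative 3; Column gets 7, best alternative 5. No profitable deviation — NE.
(A, Y): Row can switch to B (5 → 8). Not NE.
(B, X): Row can switch to A (3 → 5). Not NE.
(B, Y): Row gets 8, best alternative 7; Column gets 8, best alternative 6. No profitable deviation — NE.
(C, X): Row can switch to A (1 → 5). Not NE.
(C, Y): Row can switch to B (7 → 8). Not NE.

(A, X) and (B, Y)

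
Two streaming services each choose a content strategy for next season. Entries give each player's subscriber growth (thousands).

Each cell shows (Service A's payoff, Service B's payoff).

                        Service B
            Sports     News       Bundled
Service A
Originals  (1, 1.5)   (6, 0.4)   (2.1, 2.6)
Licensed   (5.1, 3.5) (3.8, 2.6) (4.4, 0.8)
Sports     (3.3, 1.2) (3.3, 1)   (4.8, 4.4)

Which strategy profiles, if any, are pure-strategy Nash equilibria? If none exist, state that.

The pure Nash equilibria are (Licensed, Sports), (Sports, Bundled).

Service A against Sports: payoffs 1, 5.1, 3.3 → best response Licensed.
Service A against News: payoffs 6, 3.8, 3.3 → best response Originals.
Service A against Bundled: payoffs 2.1, 4.4, 4.8 → best response Sports.
Service B against Originals: payoffs 1.5, 0.4, 2.6 → best response Bundled.
Service B against Licensed: payoffs 3.5, 2.6, 0.8 → best response Sports.
Service B against Sports: payoffs 1.2, 1, 4.4 → best response Bundled.
Mutual best responses: (Licensed, Sports); (Sports, Bundled).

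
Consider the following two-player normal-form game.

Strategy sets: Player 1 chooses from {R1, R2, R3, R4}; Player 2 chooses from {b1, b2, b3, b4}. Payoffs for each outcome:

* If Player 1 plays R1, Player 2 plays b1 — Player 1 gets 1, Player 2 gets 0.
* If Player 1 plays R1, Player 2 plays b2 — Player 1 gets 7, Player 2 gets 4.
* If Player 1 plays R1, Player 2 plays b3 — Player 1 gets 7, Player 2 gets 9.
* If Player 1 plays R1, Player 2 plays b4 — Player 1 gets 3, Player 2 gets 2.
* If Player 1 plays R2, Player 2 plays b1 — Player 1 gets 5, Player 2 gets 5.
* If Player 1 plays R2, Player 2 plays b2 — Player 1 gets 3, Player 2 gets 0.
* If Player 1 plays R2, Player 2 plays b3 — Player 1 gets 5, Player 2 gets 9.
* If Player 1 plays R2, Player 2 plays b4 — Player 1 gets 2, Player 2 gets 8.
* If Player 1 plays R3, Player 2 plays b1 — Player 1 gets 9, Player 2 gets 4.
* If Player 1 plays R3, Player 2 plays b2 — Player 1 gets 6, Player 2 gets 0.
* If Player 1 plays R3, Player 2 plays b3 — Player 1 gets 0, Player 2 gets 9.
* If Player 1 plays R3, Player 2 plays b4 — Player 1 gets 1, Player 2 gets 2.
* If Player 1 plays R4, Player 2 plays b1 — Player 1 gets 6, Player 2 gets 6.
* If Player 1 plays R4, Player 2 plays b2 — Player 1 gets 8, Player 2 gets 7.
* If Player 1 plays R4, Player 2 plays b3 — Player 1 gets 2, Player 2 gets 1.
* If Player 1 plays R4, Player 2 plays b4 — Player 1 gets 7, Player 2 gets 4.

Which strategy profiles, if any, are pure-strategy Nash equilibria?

Player 1 against b1: payoffs 1, 5, 9, 6 → best response R3.
Player 1 against b2: payoffs 7, 3, 6, 8 → best response R4.
Player 1 against b3: payoffs 7, 5, 0, 2 → best response R1.
Player 1 against b4: payoffs 3, 2, 1, 7 → best response R4.
Player 2 against R1: payoffs 0, 4, 9, 2 → best response b3.
Player 2 against R2: payoffs 5, 0, 9, 8 → best response b3.
Player 2 against R3: payoffs 4, 0, 9, 2 → best response b3.
Player 2 against R4: payoffs 6, 7, 1, 4 → best response b2.
Mutual best responses: (R1, b3); (R4, b2).

The pure Nash equilibria are (R1, b3); (R4, b2).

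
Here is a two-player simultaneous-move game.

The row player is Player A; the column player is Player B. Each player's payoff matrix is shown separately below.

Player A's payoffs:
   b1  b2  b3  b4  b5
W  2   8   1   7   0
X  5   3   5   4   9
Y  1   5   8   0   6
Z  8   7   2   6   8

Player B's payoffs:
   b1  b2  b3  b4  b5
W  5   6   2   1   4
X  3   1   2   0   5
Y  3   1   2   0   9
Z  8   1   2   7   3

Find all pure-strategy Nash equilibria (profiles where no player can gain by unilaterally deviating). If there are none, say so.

Pure-strategy Nash equilibria: (W, b2); (X, b5); (Z, b1)

(W, b1): Player A can switch to X (2 → 5). Not NE.
(W, b2): Player A gets 8, best alternative 7; Player B gets 6, best alternative 5. No profitable deviation — NE.
(W, b3): Player A can switch to X (1 → 5). Not NE.
(W, b4): Player B can switch to b1 (1 → 5). Not NE.
(W, b5): Player A can switch to X (0 → 9). Not NE.
(X, b1): Player A can switch to Z (5 → 8). Not NE.
(X, b2): Player A can switch to W (3 → 8). Not NE.
(X, b3): Player A can switch to Y (5 → 8). Not NE.
(X, b4): Player A can switch to W (4 → 7). Not NE.
(X, b5): Player A gets 9, best alternative 8; Player B gets 5, best alternative 3. No profitable deviation — NE.
(Y, b1): Player A can switch to W (1 → 2). Not NE.
(Y, b2): Player A can switch to W (5 → 8). Not NE.
(Z, b1): Player A gets 8, best alternative 5; Player B gets 8, best alternative 7. No profitable deviation — NE.
(The remaining 7 profiles each have a profitable deviation by the same check.)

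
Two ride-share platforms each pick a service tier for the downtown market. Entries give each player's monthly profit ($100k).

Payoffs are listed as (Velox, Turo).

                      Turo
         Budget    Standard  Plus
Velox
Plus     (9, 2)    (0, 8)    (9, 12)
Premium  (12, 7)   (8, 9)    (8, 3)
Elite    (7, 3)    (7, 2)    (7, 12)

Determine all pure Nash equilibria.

(Plus, Plus); (Premium, Standard)

For each player, find the best response to each opponent profile; mutual best responses are the pure NE.
Velox against Budget: payoffs 9, 12, 7 → best response Premium.
Velox against Standard: payoffs 0, 8, 7 → best response Premium.
Velox against Plus: payoffs 9, 8, 7 → best response Plus.
Turo against Plus: payoffs 2, 8, 12 → best response Plus.
Turo against Premium: payoffs 7, 9, 3 → best response Standard.
Turo against Elite: payoffs 3, 2, 12 → best response Plus.
Mutual best responses: (Plus, Plus); (Premium, Standard).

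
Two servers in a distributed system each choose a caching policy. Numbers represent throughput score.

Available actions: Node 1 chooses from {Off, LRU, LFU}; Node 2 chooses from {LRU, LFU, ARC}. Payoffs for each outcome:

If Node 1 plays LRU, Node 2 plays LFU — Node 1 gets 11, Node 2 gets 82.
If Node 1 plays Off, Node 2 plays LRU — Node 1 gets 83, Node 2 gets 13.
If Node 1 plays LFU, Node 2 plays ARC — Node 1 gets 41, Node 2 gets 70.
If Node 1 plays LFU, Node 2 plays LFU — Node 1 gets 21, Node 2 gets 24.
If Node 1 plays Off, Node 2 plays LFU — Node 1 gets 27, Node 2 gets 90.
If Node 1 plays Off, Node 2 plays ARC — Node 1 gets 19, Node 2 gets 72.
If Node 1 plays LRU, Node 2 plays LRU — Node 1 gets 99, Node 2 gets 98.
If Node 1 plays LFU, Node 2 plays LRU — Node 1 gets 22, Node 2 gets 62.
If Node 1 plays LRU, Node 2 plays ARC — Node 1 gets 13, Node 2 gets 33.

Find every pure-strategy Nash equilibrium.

(Off, LFU); (LRU, LRU); (LFU, ARC)

For each strategy profile, look for a profitable unilateral deviation.
(Off, LRU): Node 1 can switch to LRU (83 → 99). Not NE.
(Off, LFU): Node 1 gets 27, best alternative 21; Node 2 gets 90, best alternative 72. No profitable deviation — NE.
(Off, ARC): Node 1 can switch to LFU (19 → 41). Not NE.
(LRU, LRU): Node 1 gets 99, best alternative 83; Node 2 gets 98, best alternative 82. No profitable deviation — NE.
(LRU, LFU): Node 1 can switch to Off (11 → 27). Not NE.
(LRU, ARC): Node 1 can switch to Off (13 → 19). Not NE.
(LFU, LRU): Node 1 can switch to Off (22 → 83). Not NE.
(LFU, LFU): Node 1 can switch to Off (21 → 27). Not NE.
(LFU, ARC): Node 1 gets 41, best alternative 19; Node 2 gets 70, best alternative 62. No profitable deviation — NE.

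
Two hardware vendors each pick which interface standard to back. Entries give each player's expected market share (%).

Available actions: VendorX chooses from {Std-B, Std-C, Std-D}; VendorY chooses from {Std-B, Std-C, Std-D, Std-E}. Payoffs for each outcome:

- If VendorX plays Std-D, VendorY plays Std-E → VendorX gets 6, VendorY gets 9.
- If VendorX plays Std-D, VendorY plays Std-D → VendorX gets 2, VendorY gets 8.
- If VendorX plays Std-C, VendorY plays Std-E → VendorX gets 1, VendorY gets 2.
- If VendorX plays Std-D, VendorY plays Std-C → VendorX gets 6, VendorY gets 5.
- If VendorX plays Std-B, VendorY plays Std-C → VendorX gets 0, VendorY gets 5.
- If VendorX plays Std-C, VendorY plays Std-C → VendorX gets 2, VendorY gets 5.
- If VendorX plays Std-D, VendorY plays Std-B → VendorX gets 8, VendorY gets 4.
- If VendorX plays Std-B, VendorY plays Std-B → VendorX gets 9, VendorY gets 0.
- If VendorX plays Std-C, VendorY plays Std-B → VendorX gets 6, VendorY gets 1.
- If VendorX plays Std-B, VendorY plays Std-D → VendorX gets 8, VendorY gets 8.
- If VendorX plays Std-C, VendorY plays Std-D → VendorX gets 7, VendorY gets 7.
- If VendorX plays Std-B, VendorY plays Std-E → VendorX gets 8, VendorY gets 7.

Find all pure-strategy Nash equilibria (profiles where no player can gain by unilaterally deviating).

VendorX against Std-B: payoffs 9, 6, 8 → best response Std-B.
VendorX against Std-C: payoffs 0, 2, 6 → best response Std-D.
VendorX against Std-D: payoffs 8, 7, 2 → best response Std-B.
VendorX against Std-E: payoffs 8, 1, 6 → best response Std-B.
VendorY against Std-B: payoffs 0, 5, 8, 7 → best response Std-D.
VendorY against Std-C: payoffs 1, 5, 7, 2 → best response Std-D.
VendorY against Std-D: payoffs 4, 5, 8, 9 → best response Std-E.
Mutual best responses: (Std-B, Std-D).

The unique pure-strategy Nash equilibrium is (Std-B, Std-D).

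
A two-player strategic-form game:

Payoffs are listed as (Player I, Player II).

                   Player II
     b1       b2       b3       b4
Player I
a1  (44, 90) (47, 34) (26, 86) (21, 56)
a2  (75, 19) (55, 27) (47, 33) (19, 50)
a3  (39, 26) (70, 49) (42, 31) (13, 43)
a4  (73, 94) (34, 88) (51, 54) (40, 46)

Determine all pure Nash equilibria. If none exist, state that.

Player I against b1: payoffs 44, 75, 39, 73 → best response a2.
Player I against b2: payoffs 47, 55, 70, 34 → best response a3.
Player I against b3: payoffs 26, 47, 42, 51 → best response a4.
Player I against b4: payoffs 21, 19, 13, 40 → best response a4.
Player II against a1: payoffs 90, 34, 86, 56 → best response b1.
Player II against a2: payoffs 19, 27, 33, 50 → best response b4.
Player II against a3: payoffs 26, 49, 31, 43 → best response b2.
Player II against a4: payoffs 94, 88, 54, 46 → best response b1.
Mutual best responses: (a3, b2).

Pure NE: (a3, b2)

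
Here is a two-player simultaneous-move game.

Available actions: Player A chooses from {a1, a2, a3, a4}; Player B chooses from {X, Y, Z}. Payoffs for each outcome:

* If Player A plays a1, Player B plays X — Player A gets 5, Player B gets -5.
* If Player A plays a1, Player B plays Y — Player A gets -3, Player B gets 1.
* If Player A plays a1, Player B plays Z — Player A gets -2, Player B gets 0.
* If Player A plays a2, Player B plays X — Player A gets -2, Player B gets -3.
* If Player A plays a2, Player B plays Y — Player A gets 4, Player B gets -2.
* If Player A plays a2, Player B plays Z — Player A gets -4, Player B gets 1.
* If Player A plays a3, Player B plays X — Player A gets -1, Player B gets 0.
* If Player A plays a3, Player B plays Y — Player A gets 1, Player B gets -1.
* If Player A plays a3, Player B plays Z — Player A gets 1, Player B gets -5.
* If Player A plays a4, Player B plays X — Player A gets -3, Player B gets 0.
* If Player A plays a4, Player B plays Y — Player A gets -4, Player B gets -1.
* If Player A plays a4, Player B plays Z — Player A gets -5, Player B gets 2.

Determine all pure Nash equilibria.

This game has no pure Nash equilibrium.

Player A against X: payoffs 5, -2, -1, -3 → best response a1.
Player A against Y: payoffs -3, 4, 1, -4 → best response a2.
Player A against Z: payoffs -2, -4, 1, -5 → best response a3.
Player B against a1: payoffs -5, 1, 0 → best response Y.
Player B against a2: payoffs -3, -2, 1 → best response Z.
Player B against a3: payoffs 0, -1, -5 → best response X.
Player B against a4: payoffs 0, -1, 2 → best response Z.
No profile is a mutual best response for all players.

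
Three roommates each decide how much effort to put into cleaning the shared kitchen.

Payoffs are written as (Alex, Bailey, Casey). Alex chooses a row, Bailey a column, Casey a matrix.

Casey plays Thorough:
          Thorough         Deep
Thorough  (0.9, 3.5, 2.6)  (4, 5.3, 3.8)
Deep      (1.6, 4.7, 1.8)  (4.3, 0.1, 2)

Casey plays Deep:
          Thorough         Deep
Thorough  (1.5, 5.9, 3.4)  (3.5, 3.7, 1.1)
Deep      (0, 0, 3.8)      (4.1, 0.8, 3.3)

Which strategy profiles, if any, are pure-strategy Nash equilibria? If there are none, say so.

(Thorough, Thorough, Thorough): Alex can switch to Deep (0.9 → 1.6). Not NE.
(Thorough, Thorough, Deep): Alex gets 1.5, best alternative 0; Bailey gets 5.9, best alternative 3.7; Casey gets 3.4, best alternative 2.6. No profitable deviation — NE.
(Thorough, Deep, Thorough): Alex can switch to Deep (4 → 4.3). Not NE.
(Thorough, Deep, Deep): Alex can switch to Deep (3.5 → 4.1). Not NE.
(Deep, Thorough, Thorough): Casey can switch to Deep (1.8 → 3.8). Not NE.
(Deep, Thorough, Deep): Alex can switch to Thorough (0 → 1.5). Not NE.
(Deep, Deep, Thorough): Bailey can switch to Thorough (0.1 → 4.7). Not NE.
(Deep, Deep, Deep): Alex gets 4.1, best alternative 3.5; Bailey gets 0.8, best alternative 0; Casey gets 3.3, best alternative 2. No profitable deviation — NE.

Pure-strategy Nash equilibria: (Thorough, Thorough, Deep); (Deep, Deep, Deep)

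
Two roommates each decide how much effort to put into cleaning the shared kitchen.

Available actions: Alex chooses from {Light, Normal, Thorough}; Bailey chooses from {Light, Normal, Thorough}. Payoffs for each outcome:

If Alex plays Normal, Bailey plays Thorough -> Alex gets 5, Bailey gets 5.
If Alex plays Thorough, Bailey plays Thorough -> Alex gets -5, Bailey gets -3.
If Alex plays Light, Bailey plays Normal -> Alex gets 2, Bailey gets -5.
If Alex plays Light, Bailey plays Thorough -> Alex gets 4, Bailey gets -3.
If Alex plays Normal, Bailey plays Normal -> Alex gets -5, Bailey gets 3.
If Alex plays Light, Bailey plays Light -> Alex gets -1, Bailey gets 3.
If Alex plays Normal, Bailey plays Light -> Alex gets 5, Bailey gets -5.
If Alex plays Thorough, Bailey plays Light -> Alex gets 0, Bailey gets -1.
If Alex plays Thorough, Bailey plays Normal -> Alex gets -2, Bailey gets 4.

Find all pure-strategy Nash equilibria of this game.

The unique pure-strategy Nash equilibrium is (Normal, Thorough).

(Light, Light): Alex can switch to Normal (-1 → 5). Not NE.
(Light, Normal): Bailey can switch to Light (-5 → 3). Not NE.
(Light, Thorough): Alex can switch to Normal (4 → 5). Not NE.
(Normal, Light): Bailey can switch to Normal (-5 → 3). Not NE.
(Normal, Normal): Alex can switch to Light (-5 → 2). Not NE.
(Normal, Thorough): Alex gets 5, best alternative 4; Bailey gets 5, best alternative 3. No profitable deviation — NE.
(Thorough, Light): Alex can switch to Normal (0 → 5). Not NE.
(The remaining 2 profiles each have a profitable deviation by the same check.)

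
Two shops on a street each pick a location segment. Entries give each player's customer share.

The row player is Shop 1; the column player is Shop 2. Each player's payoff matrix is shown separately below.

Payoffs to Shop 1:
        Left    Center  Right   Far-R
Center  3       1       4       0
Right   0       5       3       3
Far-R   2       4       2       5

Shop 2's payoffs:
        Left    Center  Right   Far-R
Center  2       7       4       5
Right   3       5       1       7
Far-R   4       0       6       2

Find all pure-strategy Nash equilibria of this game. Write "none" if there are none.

No pure-strategy Nash equilibrium.

Mark each player's best response to every combination of opponents' strategies; a profile where every player is best-responding is a pure Nash equilibrium.
Shop 1 against Left: payoffs 3, 0, 2 → best response Center.
Shop 1 against Center: payoffs 1, 5, 4 → best response Right.
Shop 1 against Right: payoffs 4, 3, 2 → best response Center.
Shop 1 against Far-R: payoffs 0, 3, 5 → best response Far-R.
Shop 2 against Center: payoffs 2, 7, 4, 5 → best response Center.
Shop 2 against Right: payoffs 3, 5, 1, 7 → best response Far-R.
Shop 2 against Far-R: payoffs 4, 0, 6, 2 → best response Right.
No profile is a mutual best response for all players.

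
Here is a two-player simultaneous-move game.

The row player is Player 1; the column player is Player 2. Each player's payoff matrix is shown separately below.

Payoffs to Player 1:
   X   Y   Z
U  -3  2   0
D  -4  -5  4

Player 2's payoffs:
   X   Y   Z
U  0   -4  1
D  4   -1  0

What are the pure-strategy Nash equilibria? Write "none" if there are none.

Player 1 against X: payoffs -3, -4 → best response U.
Player 1 against Y: payoffs 2, -5 → best response U.
Player 1 against Z: payoffs 0, 4 → best response D.
Player 2 against U: payoffs 0, -4, 1 → best response Z.
Player 2 against D: payoffs 4, -1, 0 → best response X.
No profile is a mutual best response for all players.

No pure-strategy Nash equilibrium.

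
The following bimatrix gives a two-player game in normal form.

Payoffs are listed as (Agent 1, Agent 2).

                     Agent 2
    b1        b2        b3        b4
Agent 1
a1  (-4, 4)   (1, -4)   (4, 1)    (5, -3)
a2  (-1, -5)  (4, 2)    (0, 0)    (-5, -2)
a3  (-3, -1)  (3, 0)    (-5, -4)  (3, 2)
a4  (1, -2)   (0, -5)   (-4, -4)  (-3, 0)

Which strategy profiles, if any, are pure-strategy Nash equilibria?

(a1, b1): Agent 1 can switch to a2 (-4 → -1). Not NE.
(a1, b2): Agent 1 can switch to a2 (1 → 4). Not NE.
(a1, b3): Agent 2 can switch to b1 (1 → 4). Not NE.
(a1, b4): Agent 2 can switch to b1 (-3 → 4). Not NE.
(a2, b1): Agent 1 can switch to a4 (-1 → 1). Not NE.
(a2, b2): Agent 1 gets 4, best alternative 3; Agent 2 gets 2, best alternative 0. No profitable deviation — NE.
(a2, b3): Agent 1 can switch to a1 (0 → 4). Not NE.
(a2, b4): Agent 1 can switch to a1 (-5 → 5). Not NE.
(a3, b1): Agent 1 can switch to a2 (-3 → -1). Not NE.
(The remaining 7 profiles each have a profitable deviation by the same check.)

(a2, b2)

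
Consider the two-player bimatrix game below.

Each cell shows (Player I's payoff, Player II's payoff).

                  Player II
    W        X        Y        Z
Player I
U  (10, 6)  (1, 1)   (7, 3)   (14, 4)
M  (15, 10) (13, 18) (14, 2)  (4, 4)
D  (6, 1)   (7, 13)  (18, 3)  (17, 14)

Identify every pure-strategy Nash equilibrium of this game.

The pure Nash equilibria are (M, X); (D, Z).

Player I against W: payoffs 10, 15, 6 → best response M.
Player I against X: payoffs 1, 13, 7 → best response M.
Player I against Y: payoffs 7, 14, 18 → best response D.
Player I against Z: payoffs 14, 4, 17 → best response D.
Player II against U: payoffs 6, 1, 3, 4 → best response W.
Player II against M: payoffs 10, 18, 2, 4 → best response X.
Player II against D: payoffs 1, 13, 3, 14 → best response Z.
Mutual best responses: (M, X); (D, Z).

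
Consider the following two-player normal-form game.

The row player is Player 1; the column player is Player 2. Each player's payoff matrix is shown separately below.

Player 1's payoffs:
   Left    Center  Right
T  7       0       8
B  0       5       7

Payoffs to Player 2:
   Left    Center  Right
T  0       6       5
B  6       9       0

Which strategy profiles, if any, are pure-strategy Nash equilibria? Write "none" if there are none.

Check each profile: it is a Nash equilibrium iff no player can strictly gain by switching unilaterally.
(T, Left): Player 2 can switch to Center (0 → 6). Not NE.
(T, Center): Player 1 can switch to B (0 → 5). Not NE.
(T, Right): Player 2 can switch to Center (5 → 6). Not NE.
(B, Left): Player 1 can switch to T (0 → 7). Not NE.
(B, Center): Player 1 gets 5, best alternative 0; Player 2 gets 9, best alternative 6. No profitable deviation — NE.
(B, Right): Player 1 can switch to T (7 → 8). Not NE.

The unique pure-strategy Nash equilibrium is (B, Center).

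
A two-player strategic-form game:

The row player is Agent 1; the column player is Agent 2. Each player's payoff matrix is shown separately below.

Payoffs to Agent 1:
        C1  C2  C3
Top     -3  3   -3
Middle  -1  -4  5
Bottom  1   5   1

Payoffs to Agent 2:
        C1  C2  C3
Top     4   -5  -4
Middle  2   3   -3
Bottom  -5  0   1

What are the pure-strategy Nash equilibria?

(Top, C1): Agent 1 can switch to Middle (-3 → -1). Not NE.
(Top, C2): Agent 1 can switch to Bottom (3 → 5). Not NE.
(Top, C3): Agent 1 can switch to Middle (-3 → 5). Not NE.
(Middle, C1): Agent 1 can switch to Bottom (-1 → 1). Not NE.
(Middle, C2): Agent 1 can switch to Top (-4 → 3). Not NE.
(Middle, C3): Agent 2 can switch to C1 (-3 → 2). Not NE.
(Bottom, C1): Agent 2 can switch to C2 (-5 → 0). Not NE.
(Bottom, C2): Agent 2 can switch to C3 (0 → 1). Not NE.
(Bottom, C3): Agent 1 can switch to Middle (1 → 5). Not NE.

No pure-strategy Nash equilibrium.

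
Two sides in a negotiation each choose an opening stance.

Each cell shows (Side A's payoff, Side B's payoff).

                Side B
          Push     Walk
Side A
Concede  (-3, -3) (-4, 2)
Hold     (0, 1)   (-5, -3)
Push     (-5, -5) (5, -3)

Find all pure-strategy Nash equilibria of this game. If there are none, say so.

The pure Nash equilibria are (Hold, Push); (Push, Walk).

For each player, find the best response to each opponent profile; mutual best responses are the pure NE.
Side A against Push: payoffs -3, 0, -5 → best response Hold.
Side A against Walk: payoffs -4, -5, 5 → best response Push.
Side B against Concede: payoffs -3, 2 → best response Walk.
Side B against Hold: payoffs 1, -3 → best response Push.
Side B against Push: payoffs -5, -3 → best response Walk.
Mutual best responses: (Hold, Push); (Push, Walk).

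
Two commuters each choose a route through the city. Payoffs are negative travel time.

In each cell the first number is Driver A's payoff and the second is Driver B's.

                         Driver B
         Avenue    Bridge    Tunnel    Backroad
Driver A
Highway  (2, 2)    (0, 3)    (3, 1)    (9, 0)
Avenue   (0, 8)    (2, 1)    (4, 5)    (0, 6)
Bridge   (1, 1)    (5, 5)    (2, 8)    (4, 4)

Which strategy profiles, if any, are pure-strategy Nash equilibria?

No pure-strategy Nash equilibrium.

(Highway, Avenue): Driver B can switch to Bridge (2 → 3). Not NE.
(Highway, Bridge): Driver A can switch to Avenue (0 → 2). Not NE.
(Highway, Tunnel): Driver A can switch to Avenue (3 → 4). Not NE.
(Highway, Backroad): Driver B can switch to Avenue (0 → 2). Not NE.
(Avenue, Avenue): Driver A can switch to Highway (0 → 2). Not NE.
(Avenue, Bridge): Driver A can switch to Bridge (2 → 5). Not NE.
(Avenue, Tunnel): Driver B can switch to Avenue (5 → 8). Not NE.
(Avenue, Backroad): Driver A can switch to Highway (0 → 9). Not NE.
(Bridge, Avenue): Driver A can switch to Highway (1 → 2). Not NE.
(Bridge, Bridge): Driver B can switch to Tunnel (5 → 8). Not NE.
(The remaining 2 profiles each have a profitable deviation by the same check.)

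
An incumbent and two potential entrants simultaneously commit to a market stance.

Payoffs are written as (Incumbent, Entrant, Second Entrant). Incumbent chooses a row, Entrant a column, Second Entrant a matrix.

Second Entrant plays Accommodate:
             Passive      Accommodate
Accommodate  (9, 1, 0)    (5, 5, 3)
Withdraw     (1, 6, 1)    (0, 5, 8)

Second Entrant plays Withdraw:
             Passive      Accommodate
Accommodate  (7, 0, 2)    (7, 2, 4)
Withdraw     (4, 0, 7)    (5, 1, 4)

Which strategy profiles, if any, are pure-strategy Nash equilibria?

Incumbent against (Passive, Accommodate): payoffs 9, 1 → best response Accommodate.
Incumbent against (Passive, Withdraw): payoffs 7, 4 → best response Accommodate.
Incumbent against (Accommodate, Accommodate): payoffs 5, 0 → best response Accommodate.
Incumbent against (Accommodate, Withdraw): payoffs 7, 5 → best response Accommodate.
Entrant against (Accommodate, Accommodate): payoffs 1, 5 → best response Accommodate.
Entrant against (Accommodate, Withdraw): payoffs 0, 2 → best response Accommodate.
Entrant against (Withdraw, Accommodate): payoffs 6, 5 → best response Passive.
Entrant against (Withdraw, Withdraw): payoffs 0, 1 → best response Accommodate.
Second Entrant against (Accommodate, Passive): payoffs 0, 2 → best response Withdraw.
Second Entrant against (Accommodate, Accommodate): payoffs 3, 4 → best response Withdraw.
Second Entrant against (Withdraw, Passive): payoffs 1, 7 → best response Withdraw.
Second Entrant against (Withdraw, Accommodate): payoffs 8, 4 → best response Accommodate.
Mutual best responses: (Accommodate, Accommodate, Withdraw).

Pure NE: (Accommodate, Accommodate, Withdraw)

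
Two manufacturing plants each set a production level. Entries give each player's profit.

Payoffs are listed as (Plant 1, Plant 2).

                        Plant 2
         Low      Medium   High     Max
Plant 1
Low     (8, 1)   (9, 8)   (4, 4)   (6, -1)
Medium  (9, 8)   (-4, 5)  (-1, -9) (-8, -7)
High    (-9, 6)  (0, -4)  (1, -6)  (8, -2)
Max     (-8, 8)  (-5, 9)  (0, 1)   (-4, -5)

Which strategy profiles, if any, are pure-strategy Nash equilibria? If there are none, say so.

Plant 1 against Low: payoffs 8, 9, -9, -8 → best response Medium.
Plant 1 against Medium: payoffs 9, -4, 0, -5 → best response Low.
Plant 1 against High: payoffs 4, -1, 1, 0 → best response Low.
Plant 1 against Max: payoffs 6, -8, 8, -4 → best response High.
Plant 2 against Low: payoffs 1, 8, 4, -1 → best response Medium.
Plant 2 against Medium: payoffs 8, 5, -9, -7 → best response Low.
Plant 2 against High: payoffs 6, -4, -6, -2 → best response Low.
Plant 2 against Max: payoffs 8, 9, 1, -5 → best response Medium.
Mutual best responses: (Low, Medium); (Medium, Low).

The pure Nash equilibria are (Low, Medium); (Medium, Low).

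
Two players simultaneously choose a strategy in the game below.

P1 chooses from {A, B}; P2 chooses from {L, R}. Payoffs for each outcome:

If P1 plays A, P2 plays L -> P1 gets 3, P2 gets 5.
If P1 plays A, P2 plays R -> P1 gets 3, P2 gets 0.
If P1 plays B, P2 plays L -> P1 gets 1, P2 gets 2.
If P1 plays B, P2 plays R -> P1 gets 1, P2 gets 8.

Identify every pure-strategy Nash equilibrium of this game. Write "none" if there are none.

P1 against L: payoffs 3, 1 → best response A.
P1 against R: payoffs 3, 1 → best response A.
P2 against A: payoffs 5, 0 → best response L.
P2 against B: payoffs 2, 8 → best response R.
Mutual best responses: (A, L).

(A, L)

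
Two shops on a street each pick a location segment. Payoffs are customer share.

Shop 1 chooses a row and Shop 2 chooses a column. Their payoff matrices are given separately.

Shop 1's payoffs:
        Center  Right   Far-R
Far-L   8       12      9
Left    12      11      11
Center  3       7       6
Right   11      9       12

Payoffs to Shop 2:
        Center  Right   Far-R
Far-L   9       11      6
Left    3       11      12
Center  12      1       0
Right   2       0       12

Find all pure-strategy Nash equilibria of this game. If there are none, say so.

The pure Nash equilibria are (Far-L, Right), (Right, Far-R).

Shop 1 against Center: payoffs 8, 12, 3, 11 → best response Left.
Shop 1 against Right: payoffs 12, 11, 7, 9 → best response Far-L.
Shop 1 against Far-R: payoffs 9, 11, 6, 12 → best response Right.
Shop 2 against Far-L: payoffs 9, 11, 6 → best response Right.
Shop 2 against Left: payoffs 3, 11, 12 → best response Far-R.
Shop 2 against Center: payoffs 12, 1, 0 → best response Center.
Shop 2 against Right: payoffs 2, 0, 12 → best response Far-R.
Mutual best responses: (Far-L, Right); (Right, Far-R).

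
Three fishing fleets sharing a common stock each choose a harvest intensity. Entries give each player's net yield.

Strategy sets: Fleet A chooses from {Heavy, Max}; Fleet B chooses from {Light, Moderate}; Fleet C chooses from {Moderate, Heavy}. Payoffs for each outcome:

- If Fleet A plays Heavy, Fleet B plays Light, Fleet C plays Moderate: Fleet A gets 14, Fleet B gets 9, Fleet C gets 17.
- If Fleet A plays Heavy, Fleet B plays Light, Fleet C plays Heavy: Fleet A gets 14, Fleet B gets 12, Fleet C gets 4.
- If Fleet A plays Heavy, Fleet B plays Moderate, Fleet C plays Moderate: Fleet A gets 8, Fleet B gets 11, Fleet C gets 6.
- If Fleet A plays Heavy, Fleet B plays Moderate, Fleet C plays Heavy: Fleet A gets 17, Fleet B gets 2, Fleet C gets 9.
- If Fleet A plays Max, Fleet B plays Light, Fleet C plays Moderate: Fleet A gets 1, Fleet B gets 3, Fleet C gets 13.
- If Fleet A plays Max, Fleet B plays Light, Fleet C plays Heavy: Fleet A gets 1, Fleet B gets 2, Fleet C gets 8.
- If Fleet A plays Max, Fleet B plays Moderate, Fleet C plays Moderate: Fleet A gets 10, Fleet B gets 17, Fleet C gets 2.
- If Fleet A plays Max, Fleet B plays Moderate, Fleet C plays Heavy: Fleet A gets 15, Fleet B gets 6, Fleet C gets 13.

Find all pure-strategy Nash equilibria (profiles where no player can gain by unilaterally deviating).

This game has no pure Nash equilibrium.

Fleet A against (Light, Moderate): payoffs 14, 1 → best response Heavy.
Fleet A against (Light, Heavy): payoffs 14, 1 → best response Heavy.
Fleet A against (Moderate, Moderate): payoffs 8, 10 → best response Max.
Fleet A against (Moderate, Heavy): payoffs 17, 15 → best response Heavy.
Fleet B against (Heavy, Moderate): payoffs 9, 11 → best response Moderate.
Fleet B against (Heavy, Heavy): payoffs 12, 2 → best response Light.
Fleet B against (Max, Moderate): payoffs 3, 17 → best response Moderate.
Fleet B against (Max, Heavy): payoffs 2, 6 → best response Moderate.
Fleet C against (Heavy, Light): payoffs 17, 4 → best response Moderate.
Fleet C against (Heavy, Moderate): payoffs 6, 9 → best response Heavy.
Fleet C against (Max, Light): payoffs 13, 8 → best response Moderate.
Fleet C against (Max, Moderate): payoffs 2, 13 → best response Heavy.
No profile is a mutual best response for all players.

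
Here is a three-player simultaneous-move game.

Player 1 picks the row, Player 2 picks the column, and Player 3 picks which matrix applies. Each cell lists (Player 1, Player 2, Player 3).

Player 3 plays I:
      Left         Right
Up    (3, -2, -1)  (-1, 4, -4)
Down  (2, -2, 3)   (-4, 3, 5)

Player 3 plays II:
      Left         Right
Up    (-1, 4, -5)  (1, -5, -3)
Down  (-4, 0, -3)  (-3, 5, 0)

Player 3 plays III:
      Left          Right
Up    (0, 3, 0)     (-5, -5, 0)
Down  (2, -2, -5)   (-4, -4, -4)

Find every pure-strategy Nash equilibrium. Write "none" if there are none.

none

Player 1 against (Left, I): payoffs 3, 2 → best response Up.
Player 1 against (Left, II): payoffs -1, -4 → best response Up.
Player 1 against (Left, III): payoffs 0, 2 → best response Down.
Player 1 against (Right, I): payoffs -1, -4 → best response Up.
Player 1 against (Right, II): payoffs 1, -3 → best response Up.
Player 1 against (Right, III): payoffs -5, -4 → best response Down.
Player 2 against (Up, I): payoffs -2, 4 → best response Right.
Player 2 against (Up, II): payoffs 4, -5 → best response Left.
Player 2 against (Up, III): payoffs 3, -5 → best response Left.
Player 2 against (Down, I): payoffs -2, 3 → best response Right.
Player 2 against (Down, II): payoffs 0, 5 → best response Right.
Player 2 against (Down, III): payoffs -2, -4 → best response Left.
Player 3 against (Up, Left): payoffs -1, -5, 0 → best response III.
Player 3 against (Up, Right): payoffs -4, -3, 0 → best response III.
Player 3 against (Down, Left): payoffs 3, -3, -5 → best response I.
Player 3 against (Down, Right): payoffs 5, 0, -4 → best response I.
No profile is a mutual best response for all players.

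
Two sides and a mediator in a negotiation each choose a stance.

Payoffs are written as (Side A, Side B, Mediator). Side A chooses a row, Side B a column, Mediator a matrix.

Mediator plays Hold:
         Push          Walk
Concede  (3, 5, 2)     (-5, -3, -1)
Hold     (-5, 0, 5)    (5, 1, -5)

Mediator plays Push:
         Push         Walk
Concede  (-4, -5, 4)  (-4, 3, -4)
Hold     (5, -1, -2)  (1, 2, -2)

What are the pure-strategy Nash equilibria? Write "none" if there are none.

Side A against (Push, Hold): payoffs 3, -5 → best response Concede.
Side A against (Push, Push): payoffs -4, 5 → best response Hold.
Side A against (Walk, Hold): payoffs -5, 5 → best response Hold.
Side A against (Walk, Push): payoffs -4, 1 → best response Hold.
Side B against (Concede, Hold): payoffs 5, -3 → best response Push.
Side B against (Concede, Push): payoffs -5, 3 → best response Walk.
Side B against (Hold, Hold): payoffs 0, 1 → best response Walk.
Side B against (Hold, Push): payoffs -1, 2 → best response Walk.
Mediator against (Concede, Push): payoffs 2, 4 → best response Push.
Mediator against (Concede, Walk): payoffs -1, -4 → best response Hold.
Mediator against (Hold, Push): payoffs 5, -2 → best response Hold.
Mediator against (Hold, Walk): payoffs -5, -2 → best response Push.
Mutual best responses: (Hold, Walk, Push).

(Hold, Walk, Push)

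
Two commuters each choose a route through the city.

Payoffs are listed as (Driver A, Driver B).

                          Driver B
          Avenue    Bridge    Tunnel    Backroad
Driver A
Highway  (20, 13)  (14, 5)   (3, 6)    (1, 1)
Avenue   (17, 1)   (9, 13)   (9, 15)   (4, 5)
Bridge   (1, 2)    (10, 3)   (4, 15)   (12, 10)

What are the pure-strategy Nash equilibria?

For each player, find the best response to each opponent profile; mutual best responses are the pure NE.
Driver A against Avenue: payoffs 20, 17, 1 → best response Highway.
Driver A against Bridge: payoffs 14, 9, 10 → best response Highway.
Driver A against Tunnel: payoffs 3, 9, 4 → best response Avenue.
Driver A against Backroad: payoffs 1, 4, 12 → best response Bridge.
Driver B against Highway: payoffs 13, 5, 6, 1 → best response Avenue.
Driver B against Avenue: payoffs 1, 13, 15, 5 → best response Tunnel.
Driver B against Bridge: payoffs 2, 3, 15, 10 → best response Tunnel.
Mutual best responses: (Highway, Avenue); (Avenue, Tunnel).

The pure Nash equilibria are (Highway, Avenue), (Avenue, Tunnel).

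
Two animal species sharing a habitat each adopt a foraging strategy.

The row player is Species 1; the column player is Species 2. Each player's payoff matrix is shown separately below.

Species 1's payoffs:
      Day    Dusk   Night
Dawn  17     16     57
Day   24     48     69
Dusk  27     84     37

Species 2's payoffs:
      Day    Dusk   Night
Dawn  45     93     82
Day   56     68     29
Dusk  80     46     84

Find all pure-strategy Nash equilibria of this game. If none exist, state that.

Species 1 against Day: payoffs 17, 24, 27 → best response Dusk.
Species 1 against Dusk: payoffs 16, 48, 84 → best response Dusk.
Species 1 against Night: payoffs 57, 69, 37 → best response Day.
Species 2 against Dawn: payoffs 45, 93, 82 → best response Dusk.
Species 2 against Day: payoffs 56, 68, 29 → best response Dusk.
Species 2 against Dusk: payoffs 80, 46, 84 → best response Night.
No profile is a mutual best response for all players.

This game has no pure Nash equilibrium.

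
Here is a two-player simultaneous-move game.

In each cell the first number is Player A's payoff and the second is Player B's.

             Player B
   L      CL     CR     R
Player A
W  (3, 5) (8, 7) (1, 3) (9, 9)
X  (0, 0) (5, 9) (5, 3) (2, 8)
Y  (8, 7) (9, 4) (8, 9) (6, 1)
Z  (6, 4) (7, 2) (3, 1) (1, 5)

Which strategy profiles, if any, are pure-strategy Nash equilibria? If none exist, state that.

The pure Nash equilibria are (W, R) and (Y, CR).

Player A against L: payoffs 3, 0, 8, 6 → best response Y.
Player A against CL: payoffs 8, 5, 9, 7 → best response Y.
Player A against CR: payoffs 1, 5, 8, 3 → best response Y.
Player A against R: payoffs 9, 2, 6, 1 → best response W.
Player B against W: payoffs 5, 7, 3, 9 → best response R.
Player B against X: payoffs 0, 9, 3, 8 → best response CL.
Player B against Y: payoffs 7, 4, 9, 1 → best response CR.
Player B against Z: payoffs 4, 2, 1, 5 → best response R.
Mutual best responses: (W, R); (Y, CR).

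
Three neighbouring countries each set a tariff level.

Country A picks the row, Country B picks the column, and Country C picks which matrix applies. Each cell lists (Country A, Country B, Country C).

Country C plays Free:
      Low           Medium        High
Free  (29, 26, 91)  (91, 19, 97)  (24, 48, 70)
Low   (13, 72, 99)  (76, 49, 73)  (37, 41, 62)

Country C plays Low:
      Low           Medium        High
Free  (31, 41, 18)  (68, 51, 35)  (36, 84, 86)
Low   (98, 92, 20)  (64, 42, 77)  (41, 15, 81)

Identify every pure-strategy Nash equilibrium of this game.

Country A against (Low, Free): payoffs 29, 13 → best response Free.
Country A against (Low, Low): payoffs 31, 98 → best response Low.
Country A against (Medium, Free): payoffs 91, 76 → best response Free.
Country A against (Medium, Low): payoffs 68, 64 → best response Free.
Country A against (High, Free): payoffs 24, 37 → best response Low.
Country A against (High, Low): payoffs 36, 41 → best response Low.
Country B against (Free, Free): payoffs 26, 19, 48 → best response High.
Country B against (Free, Low): payoffs 41, 51, 84 → best response High.
Country B against (Low, Free): payoffs 72, 49, 41 → best response Low.
Country B against (Low, Low): payoffs 92, 42, 15 → best response Low.
Country C against (Free, Low): payoffs 91, 18 → best response Free.
Country C against (Free, Medium): payoffs 97, 35 → best response Free.
Country C against (Free, High): payoffs 70, 86 → best response Low.
Country C against (Low, Low): payoffs 99, 20 → best response Free.
Country C against (Low, Medium): payoffs 73, 77 → best response Low.
Country C against (Low, High): payoffs 62, 81 → best response Low.
No profile is a mutual best response for all players.

none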